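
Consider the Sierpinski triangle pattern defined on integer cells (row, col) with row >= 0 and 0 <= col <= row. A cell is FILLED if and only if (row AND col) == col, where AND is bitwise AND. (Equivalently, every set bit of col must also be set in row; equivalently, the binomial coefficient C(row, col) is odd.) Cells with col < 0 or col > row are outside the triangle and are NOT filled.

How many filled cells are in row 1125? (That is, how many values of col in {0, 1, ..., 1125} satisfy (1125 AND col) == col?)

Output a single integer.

Answer: 32

Derivation:
1125 in binary = 10001100101
popcount(1125) = number of 1-bits in 10001100101 = 5
A col c satisfies (1125 AND c) == c iff every set bit of c is also set in 1125; each of the 5 set bits of 1125 can independently be on or off in c.
count = 2^5 = 32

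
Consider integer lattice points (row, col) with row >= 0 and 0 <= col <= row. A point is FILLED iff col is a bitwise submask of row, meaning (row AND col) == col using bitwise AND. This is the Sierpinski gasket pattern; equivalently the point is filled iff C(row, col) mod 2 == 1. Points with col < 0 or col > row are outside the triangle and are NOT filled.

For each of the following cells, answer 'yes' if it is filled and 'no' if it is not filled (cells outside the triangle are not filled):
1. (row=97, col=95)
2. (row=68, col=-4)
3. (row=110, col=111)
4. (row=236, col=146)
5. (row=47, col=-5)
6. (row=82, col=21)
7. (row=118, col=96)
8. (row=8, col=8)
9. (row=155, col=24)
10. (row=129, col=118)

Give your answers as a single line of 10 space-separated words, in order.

Answer: no no no no no no yes yes yes no

Derivation:
(97,95): row=0b1100001, col=0b1011111, row AND col = 0b1000001 = 65; 65 != 95 -> empty
(68,-4): col outside [0, 68] -> not filled
(110,111): col outside [0, 110] -> not filled
(236,146): row=0b11101100, col=0b10010010, row AND col = 0b10000000 = 128; 128 != 146 -> empty
(47,-5): col outside [0, 47] -> not filled
(82,21): row=0b1010010, col=0b10101, row AND col = 0b10000 = 16; 16 != 21 -> empty
(118,96): row=0b1110110, col=0b1100000, row AND col = 0b1100000 = 96; 96 == 96 -> filled
(8,8): row=0b1000, col=0b1000, row AND col = 0b1000 = 8; 8 == 8 -> filled
(155,24): row=0b10011011, col=0b11000, row AND col = 0b11000 = 24; 24 == 24 -> filled
(129,118): row=0b10000001, col=0b1110110, row AND col = 0b0 = 0; 0 != 118 -> empty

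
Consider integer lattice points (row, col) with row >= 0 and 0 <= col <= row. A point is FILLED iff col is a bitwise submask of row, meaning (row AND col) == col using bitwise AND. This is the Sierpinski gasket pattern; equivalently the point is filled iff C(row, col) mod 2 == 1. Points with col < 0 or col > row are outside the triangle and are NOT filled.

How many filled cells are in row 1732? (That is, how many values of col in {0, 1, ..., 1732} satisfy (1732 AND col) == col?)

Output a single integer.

Answer: 32

Derivation:
1732 in binary = 11011000100
popcount(1732) = number of 1-bits in 11011000100 = 5
A col c satisfies (1732 AND c) == c iff every set bit of c is also set in 1732; each of the 5 set bits of 1732 can independently be on or off in c.
count = 2^5 = 32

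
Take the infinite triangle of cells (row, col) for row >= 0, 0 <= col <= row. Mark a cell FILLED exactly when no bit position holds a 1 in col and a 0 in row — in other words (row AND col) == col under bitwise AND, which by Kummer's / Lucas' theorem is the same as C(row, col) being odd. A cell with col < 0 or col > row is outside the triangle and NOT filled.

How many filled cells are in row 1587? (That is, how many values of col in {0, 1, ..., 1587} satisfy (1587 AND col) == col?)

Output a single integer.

Answer: 64

Derivation:
1587 in binary = 11000110011
popcount(1587) = number of 1-bits in 11000110011 = 6
A col c satisfies (1587 AND c) == c iff every set bit of c is also set in 1587; each of the 6 set bits of 1587 can independently be on or off in c.
count = 2^6 = 64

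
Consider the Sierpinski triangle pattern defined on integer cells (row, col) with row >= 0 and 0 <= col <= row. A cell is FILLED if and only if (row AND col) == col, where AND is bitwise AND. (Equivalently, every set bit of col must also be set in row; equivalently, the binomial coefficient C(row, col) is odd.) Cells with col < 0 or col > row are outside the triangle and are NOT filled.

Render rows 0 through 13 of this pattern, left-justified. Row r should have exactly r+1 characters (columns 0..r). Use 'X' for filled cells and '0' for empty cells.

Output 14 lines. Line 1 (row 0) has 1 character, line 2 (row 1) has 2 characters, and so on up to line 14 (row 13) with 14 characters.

Answer: X
XX
X0X
XXXX
X000X
XX00XX
X0X0X0X
XXXXXXXX
X0000000X
XX000000XX
X0X00000X0X
XXXX0000XXXX
X000X000X000X
XX00XX00XX00XX

Derivation:
r0=0: X
r1=1: XX
r2=10: X0X
r3=11: XXXX
r4=100: X000X
r5=101: XX00XX
r6=110: X0X0X0X
r7=111: XXXXXXXX
r8=1000: X0000000X
r9=1001: XX000000XX
r10=1010: X0X00000X0X
r11=1011: XXXX0000XXXX
r12=1100: X000X000X000X
r13=1101: XX00XX00XX00XX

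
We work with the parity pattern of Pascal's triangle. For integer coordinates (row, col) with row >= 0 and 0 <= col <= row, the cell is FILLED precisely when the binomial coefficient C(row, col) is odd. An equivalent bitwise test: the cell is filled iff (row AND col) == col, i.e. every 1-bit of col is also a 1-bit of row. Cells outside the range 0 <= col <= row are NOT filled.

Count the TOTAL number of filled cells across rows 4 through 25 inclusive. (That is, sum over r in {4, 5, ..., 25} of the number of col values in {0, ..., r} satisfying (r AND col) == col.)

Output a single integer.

r4=100 pc1: +2 =2
r5=101 pc2: +4 =6
r6=110 pc2: +4 =10
r7=111 pc3: +8 =18
r8=1000 pc1: +2 =20
r9=1001 pc2: +4 =24
r10=1010 pc2: +4 =28
r11=1011 pc3: +8 =36
r12=1100 pc2: +4 =40
r13=1101 pc3: +8 =48
r14=1110 pc3: +8 =56
r15=1111 pc4: +16 =72
r16=10000 pc1: +2 =74
r17=10001 pc2: +4 =78
r18=10010 pc2: +4 =82
r19=10011 pc3: +8 =90
r20=10100 pc2: +4 =94
r21=10101 pc3: +8 =102
r22=10110 pc3: +8 =110
r23=10111 pc4: +16 =126
r24=11000 pc2: +4 =130
r25=11001 pc3: +8 =138

Answer: 138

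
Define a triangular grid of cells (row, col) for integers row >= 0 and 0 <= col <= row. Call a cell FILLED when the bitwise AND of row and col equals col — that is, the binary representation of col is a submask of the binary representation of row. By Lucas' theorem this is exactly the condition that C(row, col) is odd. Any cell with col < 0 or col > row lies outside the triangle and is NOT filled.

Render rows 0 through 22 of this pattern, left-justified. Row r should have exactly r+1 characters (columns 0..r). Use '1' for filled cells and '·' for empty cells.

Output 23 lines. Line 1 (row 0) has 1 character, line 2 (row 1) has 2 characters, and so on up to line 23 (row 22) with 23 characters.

r0=0: 1
r1=1: 11
r2=10: 1·1
r3=11: 1111
r4=100: 1···1
r5=101: 11··11
r6=110: 1·1·1·1
r7=111: 11111111
r8=1000: 1·······1
r9=1001: 11······11
r10=1010: 1·1·····1·1
r11=1011: 1111····1111
r12=1100: 1···1···1···1
r13=1101: 11··11··11··11
r14=1110: 1·1·1·1·1·1·1·1
r15=1111: 1111111111111111
r16=10000: 1···············1
r17=10001: 11··············11
r18=10010: 1·1·············1·1
r19=10011: 1111············1111
r20=10100: 1···1···········1···1
r21=10101: 11··11··········11··11
r22=10110: 1·1·1·1·········1·1·1·1

Answer: 1
11
1·1
1111
1···1
11··11
1·1·1·1
11111111
1·······1
11······11
1·1·····1·1
1111····1111
1···1···1···1
11··11··11··11
1·1·1·1·1·1·1·1
1111111111111111
1···············1
11··············11
1·1·············1·1
1111············1111
1···1···········1···1
11··11··········11··11
1·1·1·1·········1·1·1·1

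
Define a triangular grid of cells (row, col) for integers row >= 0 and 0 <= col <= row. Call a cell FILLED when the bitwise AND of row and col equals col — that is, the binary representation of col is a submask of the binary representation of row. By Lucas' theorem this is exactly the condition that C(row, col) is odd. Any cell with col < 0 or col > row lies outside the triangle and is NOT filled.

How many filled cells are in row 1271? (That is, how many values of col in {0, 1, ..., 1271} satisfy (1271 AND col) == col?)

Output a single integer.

Answer: 256

Derivation:
1271 in binary = 10011110111
popcount(1271) = number of 1-bits in 10011110111 = 8
A col c satisfies (1271 AND c) == c iff every set bit of c is also set in 1271; each of the 8 set bits of 1271 can independently be on or off in c.
count = 2^8 = 256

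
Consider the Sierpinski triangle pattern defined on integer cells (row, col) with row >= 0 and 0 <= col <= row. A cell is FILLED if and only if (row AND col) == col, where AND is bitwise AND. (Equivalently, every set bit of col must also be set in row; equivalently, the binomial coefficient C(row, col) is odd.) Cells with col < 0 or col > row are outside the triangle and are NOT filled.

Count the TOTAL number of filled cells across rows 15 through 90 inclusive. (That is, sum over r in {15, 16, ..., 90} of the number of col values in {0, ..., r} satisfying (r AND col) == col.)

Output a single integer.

Answer: 974

Derivation:
r15=1111 pc4: +16 =16
r16=10000 pc1: +2 =18
r17=10001 pc2: +4 =22
r18=10010 pc2: +4 =26
r19=10011 pc3: +8 =34
r20=10100 pc2: +4 =38
r21=10101 pc3: +8 =46
r22=10110 pc3: +8 =54
r23=10111 pc4: +16 =70
r24=11000 pc2: +4 =74
r25=11001 pc3: +8 =82
r26=11010 pc3: +8 =90
r27=11011 pc4: +16 =106
r28=11100 pc3: +8 =114
r29=11101 pc4: +16 =130
r30=11110 pc4: +16 =146
r31=11111 pc5: +32 =178
r32=100000 pc1: +2 =180
r33=100001 pc2: +4 =184
r34=100010 pc2: +4 =188
r35=100011 pc3: +8 =196
r36=100100 pc2: +4 =200
r37=100101 pc3: +8 =208
r38=100110 pc3: +8 =216
r39=100111 pc4: +16 =232
r40=101000 pc2: +4 =236
r41=101001 pc3: +8 =244
r42=101010 pc3: +8 =252
r43=101011 pc4: +16 =268
r44=101100 pc3: +8 =276
r45=101101 pc4: +16 =292
r46=101110 pc4: +16 =308
r47=101111 pc5: +32 =340
r48=110000 pc2: +4 =344
r49=110001 pc3: +8 =352
r50=110010 pc3: +8 =360
r51=110011 pc4: +16 =376
r52=110100 pc3: +8 =384
r53=110101 pc4: +16 =400
r54=110110 pc4: +16 =416
r55=110111 pc5: +32 =448
r56=111000 pc3: +8 =456
r57=111001 pc4: +16 =472
r58=111010 pc4: +16 =488
r59=111011 pc5: +32 =520
r60=111100 pc4: +16 =536
r61=111101 pc5: +32 =568
r62=111110 pc5: +32 =600
r63=111111 pc6: +64 =664
r64=1000000 pc1: +2 =666
r65=1000001 pc2: +4 =670
r66=1000010 pc2: +4 =674
r67=1000011 pc3: +8 =682
r68=1000100 pc2: +4 =686
r69=1000101 pc3: +8 =694
r70=1000110 pc3: +8 =702
r71=1000111 pc4: +16 =718
r72=1001000 pc2: +4 =722
r73=1001001 pc3: +8 =730
r74=1001010 pc3: +8 =738
r75=1001011 pc4: +16 =754
r76=1001100 pc3: +8 =762
r77=1001101 pc4: +16 =778
r78=1001110 pc4: +16 =794
r79=1001111 pc5: +32 =826
r80=1010000 pc2: +4 =830
r81=1010001 pc3: +8 =838
r82=1010010 pc3: +8 =846
r83=1010011 pc4: +16 =862
r84=1010100 pc3: +8 =870
r85=1010101 pc4: +16 =886
r86=1010110 pc4: +16 =902
r87=1010111 pc5: +32 =934
r88=1011000 pc3: +8 =942
r89=1011001 pc4: +16 =958
r90=1011010 pc4: +16 =974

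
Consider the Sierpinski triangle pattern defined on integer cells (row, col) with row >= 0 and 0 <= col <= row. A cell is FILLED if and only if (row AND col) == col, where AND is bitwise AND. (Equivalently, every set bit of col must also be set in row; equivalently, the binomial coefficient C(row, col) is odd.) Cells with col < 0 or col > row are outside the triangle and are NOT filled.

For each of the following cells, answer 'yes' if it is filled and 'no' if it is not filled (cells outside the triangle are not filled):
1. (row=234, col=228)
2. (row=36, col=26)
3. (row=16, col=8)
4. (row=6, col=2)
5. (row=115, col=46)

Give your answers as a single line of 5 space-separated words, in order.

Answer: no no no yes no

Derivation:
(234,228): row=0b11101010, col=0b11100100, row AND col = 0b11100000 = 224; 224 != 228 -> empty
(36,26): row=0b100100, col=0b11010, row AND col = 0b0 = 0; 0 != 26 -> empty
(16,8): row=0b10000, col=0b1000, row AND col = 0b0 = 0; 0 != 8 -> empty
(6,2): row=0b110, col=0b10, row AND col = 0b10 = 2; 2 == 2 -> filled
(115,46): row=0b1110011, col=0b101110, row AND col = 0b100010 = 34; 34 != 46 -> empty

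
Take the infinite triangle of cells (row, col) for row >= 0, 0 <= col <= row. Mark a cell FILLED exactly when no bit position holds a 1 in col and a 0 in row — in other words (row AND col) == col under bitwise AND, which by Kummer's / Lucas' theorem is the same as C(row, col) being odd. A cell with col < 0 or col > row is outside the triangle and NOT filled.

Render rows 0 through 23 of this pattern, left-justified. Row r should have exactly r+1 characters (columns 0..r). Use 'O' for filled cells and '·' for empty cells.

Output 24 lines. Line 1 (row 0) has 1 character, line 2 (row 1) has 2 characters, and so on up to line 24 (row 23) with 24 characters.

r0=0: O
r1=1: OO
r2=10: O·O
r3=11: OOOO
r4=100: O···O
r5=101: OO··OO
r6=110: O·O·O·O
r7=111: OOOOOOOO
r8=1000: O·······O
r9=1001: OO······OO
r10=1010: O·O·····O·O
r11=1011: OOOO····OOOO
r12=1100: O···O···O···O
r13=1101: OO··OO··OO··OO
r14=1110: O·O·O·O·O·O·O·O
r15=1111: OOOOOOOOOOOOOOOO
r16=10000: O···············O
r17=10001: OO··············OO
r18=10010: O·O·············O·O
r19=10011: OOOO············OOOO
r20=10100: O···O···········O···O
r21=10101: OO··OO··········OO··OO
r22=10110: O·O·O·O·········O·O·O·O
r23=10111: OOOOOOOO········OOOOOOOO

Answer: O
OO
O·O
OOOO
O···O
OO··OO
O·O·O·O
OOOOOOOO
O·······O
OO······OO
O·O·····O·O
OOOO····OOOO
O···O···O···O
OO··OO··OO··OO
O·O·O·O·O·O·O·O
OOOOOOOOOOOOOOOO
O···············O
OO··············OO
O·O·············O·O
OOOO············OOOO
O···O···········O···O
OO··OO··········OO··OO
O·O·O·O·········O·O·O·O
OOOOOOOO········OOOOOOOO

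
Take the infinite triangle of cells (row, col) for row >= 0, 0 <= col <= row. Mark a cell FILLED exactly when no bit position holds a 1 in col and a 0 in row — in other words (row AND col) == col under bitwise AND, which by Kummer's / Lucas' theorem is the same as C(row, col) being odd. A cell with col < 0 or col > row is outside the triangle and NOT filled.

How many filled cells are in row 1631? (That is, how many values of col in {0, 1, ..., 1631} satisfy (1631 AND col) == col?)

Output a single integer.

Answer: 256

Derivation:
1631 in binary = 11001011111
popcount(1631) = number of 1-bits in 11001011111 = 8
A col c satisfies (1631 AND c) == c iff every set bit of c is also set in 1631; each of the 8 set bits of 1631 can independently be on or off in c.
count = 2^8 = 256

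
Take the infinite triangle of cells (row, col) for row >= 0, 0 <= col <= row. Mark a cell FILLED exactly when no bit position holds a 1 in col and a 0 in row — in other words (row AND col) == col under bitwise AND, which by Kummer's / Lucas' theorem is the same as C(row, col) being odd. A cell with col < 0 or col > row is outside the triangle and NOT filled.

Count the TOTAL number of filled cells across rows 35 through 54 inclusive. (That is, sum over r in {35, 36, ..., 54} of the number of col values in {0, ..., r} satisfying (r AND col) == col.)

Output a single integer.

r35=100011 pc3: +8 =8
r36=100100 pc2: +4 =12
r37=100101 pc3: +8 =20
r38=100110 pc3: +8 =28
r39=100111 pc4: +16 =44
r40=101000 pc2: +4 =48
r41=101001 pc3: +8 =56
r42=101010 pc3: +8 =64
r43=101011 pc4: +16 =80
r44=101100 pc3: +8 =88
r45=101101 pc4: +16 =104
r46=101110 pc4: +16 =120
r47=101111 pc5: +32 =152
r48=110000 pc2: +4 =156
r49=110001 pc3: +8 =164
r50=110010 pc3: +8 =172
r51=110011 pc4: +16 =188
r52=110100 pc3: +8 =196
r53=110101 pc4: +16 =212
r54=110110 pc4: +16 =228

Answer: 228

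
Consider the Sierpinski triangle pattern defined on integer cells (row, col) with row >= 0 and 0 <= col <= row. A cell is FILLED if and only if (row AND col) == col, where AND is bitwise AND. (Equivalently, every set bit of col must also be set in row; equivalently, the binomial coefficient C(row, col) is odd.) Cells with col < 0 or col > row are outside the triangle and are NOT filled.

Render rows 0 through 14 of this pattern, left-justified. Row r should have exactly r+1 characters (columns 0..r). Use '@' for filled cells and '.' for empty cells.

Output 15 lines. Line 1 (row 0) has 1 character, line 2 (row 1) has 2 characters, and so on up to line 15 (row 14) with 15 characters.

Answer: @
@@
@.@
@@@@
@...@
@@..@@
@.@.@.@
@@@@@@@@
@.......@
@@......@@
@.@.....@.@
@@@@....@@@@
@...@...@...@
@@..@@..@@..@@
@.@.@.@.@.@.@.@

Derivation:
r0=0: @
r1=1: @@
r2=10: @.@
r3=11: @@@@
r4=100: @...@
r5=101: @@..@@
r6=110: @.@.@.@
r7=111: @@@@@@@@
r8=1000: @.......@
r9=1001: @@......@@
r10=1010: @.@.....@.@
r11=1011: @@@@....@@@@
r12=1100: @...@...@...@
r13=1101: @@..@@..@@..@@
r14=1110: @.@.@.@.@.@.@.@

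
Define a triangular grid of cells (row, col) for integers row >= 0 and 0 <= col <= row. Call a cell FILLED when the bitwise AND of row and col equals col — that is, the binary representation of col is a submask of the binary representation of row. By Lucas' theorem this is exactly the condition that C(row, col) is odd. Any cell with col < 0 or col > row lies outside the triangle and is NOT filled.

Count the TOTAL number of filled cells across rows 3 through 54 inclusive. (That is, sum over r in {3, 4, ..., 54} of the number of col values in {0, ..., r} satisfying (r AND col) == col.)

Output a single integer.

Answer: 476

Derivation:
r3=11 pc2: +4 =4
r4=100 pc1: +2 =6
r5=101 pc2: +4 =10
r6=110 pc2: +4 =14
r7=111 pc3: +8 =22
r8=1000 pc1: +2 =24
r9=1001 pc2: +4 =28
r10=1010 pc2: +4 =32
r11=1011 pc3: +8 =40
r12=1100 pc2: +4 =44
r13=1101 pc3: +8 =52
r14=1110 pc3: +8 =60
r15=1111 pc4: +16 =76
r16=10000 pc1: +2 =78
r17=10001 pc2: +4 =82
r18=10010 pc2: +4 =86
r19=10011 pc3: +8 =94
r20=10100 pc2: +4 =98
r21=10101 pc3: +8 =106
r22=10110 pc3: +8 =114
r23=10111 pc4: +16 =130
r24=11000 pc2: +4 =134
r25=11001 pc3: +8 =142
r26=11010 pc3: +8 =150
r27=11011 pc4: +16 =166
r28=11100 pc3: +8 =174
r29=11101 pc4: +16 =190
r30=11110 pc4: +16 =206
r31=11111 pc5: +32 =238
r32=100000 pc1: +2 =240
r33=100001 pc2: +4 =244
r34=100010 pc2: +4 =248
r35=100011 pc3: +8 =256
r36=100100 pc2: +4 =260
r37=100101 pc3: +8 =268
r38=100110 pc3: +8 =276
r39=100111 pc4: +16 =292
r40=101000 pc2: +4 =296
r41=101001 pc3: +8 =304
r42=101010 pc3: +8 =312
r43=101011 pc4: +16 =328
r44=101100 pc3: +8 =336
r45=101101 pc4: +16 =352
r46=101110 pc4: +16 =368
r47=101111 pc5: +32 =400
r48=110000 pc2: +4 =404
r49=110001 pc3: +8 =412
r50=110010 pc3: +8 =420
r51=110011 pc4: +16 =436
r52=110100 pc3: +8 =444
r53=110101 pc4: +16 =460
r54=110110 pc4: +16 =476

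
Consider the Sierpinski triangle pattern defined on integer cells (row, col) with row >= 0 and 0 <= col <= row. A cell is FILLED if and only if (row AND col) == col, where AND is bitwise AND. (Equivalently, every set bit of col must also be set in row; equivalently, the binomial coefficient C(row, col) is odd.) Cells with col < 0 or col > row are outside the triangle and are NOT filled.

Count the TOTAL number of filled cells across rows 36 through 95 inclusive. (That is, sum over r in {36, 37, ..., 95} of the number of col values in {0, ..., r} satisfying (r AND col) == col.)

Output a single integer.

Answer: 954

Derivation:
r36=100100 pc2: +4 =4
r37=100101 pc3: +8 =12
r38=100110 pc3: +8 =20
r39=100111 pc4: +16 =36
r40=101000 pc2: +4 =40
r41=101001 pc3: +8 =48
r42=101010 pc3: +8 =56
r43=101011 pc4: +16 =72
r44=101100 pc3: +8 =80
r45=101101 pc4: +16 =96
r46=101110 pc4: +16 =112
r47=101111 pc5: +32 =144
r48=110000 pc2: +4 =148
r49=110001 pc3: +8 =156
r50=110010 pc3: +8 =164
r51=110011 pc4: +16 =180
r52=110100 pc3: +8 =188
r53=110101 pc4: +16 =204
r54=110110 pc4: +16 =220
r55=110111 pc5: +32 =252
r56=111000 pc3: +8 =260
r57=111001 pc4: +16 =276
r58=111010 pc4: +16 =292
r59=111011 pc5: +32 =324
r60=111100 pc4: +16 =340
r61=111101 pc5: +32 =372
r62=111110 pc5: +32 =404
r63=111111 pc6: +64 =468
r64=1000000 pc1: +2 =470
r65=1000001 pc2: +4 =474
r66=1000010 pc2: +4 =478
r67=1000011 pc3: +8 =486
r68=1000100 pc2: +4 =490
r69=1000101 pc3: +8 =498
r70=1000110 pc3: +8 =506
r71=1000111 pc4: +16 =522
r72=1001000 pc2: +4 =526
r73=1001001 pc3: +8 =534
r74=1001010 pc3: +8 =542
r75=1001011 pc4: +16 =558
r76=1001100 pc3: +8 =566
r77=1001101 pc4: +16 =582
r78=1001110 pc4: +16 =598
r79=1001111 pc5: +32 =630
r80=1010000 pc2: +4 =634
r81=1010001 pc3: +8 =642
r82=1010010 pc3: +8 =650
r83=1010011 pc4: +16 =666
r84=1010100 pc3: +8 =674
r85=1010101 pc4: +16 =690
r86=1010110 pc4: +16 =706
r87=1010111 pc5: +32 =738
r88=1011000 pc3: +8 =746
r89=1011001 pc4: +16 =762
r90=1011010 pc4: +16 =778
r91=1011011 pc5: +32 =810
r92=1011100 pc4: +16 =826
r93=1011101 pc5: +32 =858
r94=1011110 pc5: +32 =890
r95=1011111 pc6: +64 =954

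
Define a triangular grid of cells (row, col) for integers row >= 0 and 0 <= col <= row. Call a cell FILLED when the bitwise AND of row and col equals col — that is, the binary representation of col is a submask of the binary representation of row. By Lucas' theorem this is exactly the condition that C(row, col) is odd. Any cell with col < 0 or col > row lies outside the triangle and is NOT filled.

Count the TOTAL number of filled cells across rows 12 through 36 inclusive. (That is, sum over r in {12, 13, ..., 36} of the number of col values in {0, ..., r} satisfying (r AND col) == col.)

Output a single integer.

r12=1100 pc2: +4 =4
r13=1101 pc3: +8 =12
r14=1110 pc3: +8 =20
r15=1111 pc4: +16 =36
r16=10000 pc1: +2 =38
r17=10001 pc2: +4 =42
r18=10010 pc2: +4 =46
r19=10011 pc3: +8 =54
r20=10100 pc2: +4 =58
r21=10101 pc3: +8 =66
r22=10110 pc3: +8 =74
r23=10111 pc4: +16 =90
r24=11000 pc2: +4 =94
r25=11001 pc3: +8 =102
r26=11010 pc3: +8 =110
r27=11011 pc4: +16 =126
r28=11100 pc3: +8 =134
r29=11101 pc4: +16 =150
r30=11110 pc4: +16 =166
r31=11111 pc5: +32 =198
r32=100000 pc1: +2 =200
r33=100001 pc2: +4 =204
r34=100010 pc2: +4 =208
r35=100011 pc3: +8 =216
r36=100100 pc2: +4 =220

Answer: 220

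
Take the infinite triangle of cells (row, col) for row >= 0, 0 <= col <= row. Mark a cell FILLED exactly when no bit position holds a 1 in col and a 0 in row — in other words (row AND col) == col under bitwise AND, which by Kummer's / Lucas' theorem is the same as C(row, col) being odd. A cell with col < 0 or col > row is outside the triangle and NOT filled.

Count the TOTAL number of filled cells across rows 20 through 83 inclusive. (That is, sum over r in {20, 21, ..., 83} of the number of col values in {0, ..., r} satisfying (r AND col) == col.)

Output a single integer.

r20=10100 pc2: +4 =4
r21=10101 pc3: +8 =12
r22=10110 pc3: +8 =20
r23=10111 pc4: +16 =36
r24=11000 pc2: +4 =40
r25=11001 pc3: +8 =48
r26=11010 pc3: +8 =56
r27=11011 pc4: +16 =72
r28=11100 pc3: +8 =80
r29=11101 pc4: +16 =96
r30=11110 pc4: +16 =112
r31=11111 pc5: +32 =144
r32=100000 pc1: +2 =146
r33=100001 pc2: +4 =150
r34=100010 pc2: +4 =154
r35=100011 pc3: +8 =162
r36=100100 pc2: +4 =166
r37=100101 pc3: +8 =174
r38=100110 pc3: +8 =182
r39=100111 pc4: +16 =198
r40=101000 pc2: +4 =202
r41=101001 pc3: +8 =210
r42=101010 pc3: +8 =218
r43=101011 pc4: +16 =234
r44=101100 pc3: +8 =242
r45=101101 pc4: +16 =258
r46=101110 pc4: +16 =274
r47=101111 pc5: +32 =306
r48=110000 pc2: +4 =310
r49=110001 pc3: +8 =318
r50=110010 pc3: +8 =326
r51=110011 pc4: +16 =342
r52=110100 pc3: +8 =350
r53=110101 pc4: +16 =366
r54=110110 pc4: +16 =382
r55=110111 pc5: +32 =414
r56=111000 pc3: +8 =422
r57=111001 pc4: +16 =438
r58=111010 pc4: +16 =454
r59=111011 pc5: +32 =486
r60=111100 pc4: +16 =502
r61=111101 pc5: +32 =534
r62=111110 pc5: +32 =566
r63=111111 pc6: +64 =630
r64=1000000 pc1: +2 =632
r65=1000001 pc2: +4 =636
r66=1000010 pc2: +4 =640
r67=1000011 pc3: +8 =648
r68=1000100 pc2: +4 =652
r69=1000101 pc3: +8 =660
r70=1000110 pc3: +8 =668
r71=1000111 pc4: +16 =684
r72=1001000 pc2: +4 =688
r73=1001001 pc3: +8 =696
r74=1001010 pc3: +8 =704
r75=1001011 pc4: +16 =720
r76=1001100 pc3: +8 =728
r77=1001101 pc4: +16 =744
r78=1001110 pc4: +16 =760
r79=1001111 pc5: +32 =792
r80=1010000 pc2: +4 =796
r81=1010001 pc3: +8 =804
r82=1010010 pc3: +8 =812
r83=1010011 pc4: +16 =828

Answer: 828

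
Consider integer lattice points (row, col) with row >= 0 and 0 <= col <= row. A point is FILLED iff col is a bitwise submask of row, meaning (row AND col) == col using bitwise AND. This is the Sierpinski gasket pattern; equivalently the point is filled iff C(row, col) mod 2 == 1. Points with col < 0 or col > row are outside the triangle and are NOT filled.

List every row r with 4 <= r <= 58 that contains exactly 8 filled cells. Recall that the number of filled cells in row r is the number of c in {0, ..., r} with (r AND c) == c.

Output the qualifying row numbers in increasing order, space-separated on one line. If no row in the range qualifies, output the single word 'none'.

Answer: 7 11 13 14 19 21 22 25 26 28 35 37 38 41 42 44 49 50 52 56

Derivation:
Row r has 2^popcount(r) filled cells, so we need popcount(r) = log2(8) = 3.
Scan r = 4..58 and keep those with exactly 3 one-bits:
r=4=100 popcount=1 -> skip
r=5=101 popcount=2 -> skip
r=6=110 popcount=2 -> skip
r=7=111 popcount=3 -> KEEP
r=8=1000 popcount=1 -> skip
r=9=1001 popcount=2 -> skip
r=10=1010 popcount=2 -> skip
r=11=1011 popcount=3 -> KEEP
r=12=1100 popcount=2 -> skip
r=13=1101 popcount=3 -> KEEP
r=14=1110 popcount=3 -> KEEP
r=15=1111 popcount=4 -> skip
r=16=10000 popcount=1 -> skip
r=17=10001 popcount=2 -> skip
r=18=10010 popcount=2 -> skip
r=19=10011 popcount=3 -> KEEP
r=20=10100 popcount=2 -> skip
r=21=10101 popcount=3 -> KEEP
r=22=10110 popcount=3 -> KEEP
r=23=10111 popcount=4 -> skip
r=24=11000 popcount=2 -> skip
r=25=11001 popcount=3 -> KEEP
r=26=11010 popcount=3 -> KEEP
r=27=11011 popcount=4 -> skip
r=28=11100 popcount=3 -> KEEP
r=29=11101 popcount=4 -> skip
r=30=11110 popcount=4 -> skip
r=31=11111 popcount=5 -> skip
r=32=100000 popcount=1 -> skip
r=33=100001 popcount=2 -> skip
r=34=100010 popcount=2 -> skip
r=35=100011 popcount=3 -> KEEP
r=36=100100 popcount=2 -> skip
r=37=100101 popcount=3 -> KEEP
r=38=100110 popcount=3 -> KEEP
r=39=100111 popcount=4 -> skip
r=40=101000 popcount=2 -> skip
r=41=101001 popcount=3 -> KEEP
r=42=101010 popcount=3 -> KEEP
r=43=101011 popcount=4 -> skip
r=44=101100 popcount=3 -> KEEP
r=45=101101 popcount=4 -> skip
r=46=101110 popcount=4 -> skip
r=47=101111 popcount=5 -> skip
r=48=110000 popcount=2 -> skip
r=49=110001 popcount=3 -> KEEP
r=50=110010 popcount=3 -> KEEP
r=51=110011 popcount=4 -> skip
r=52=110100 popcount=3 -> KEEP
r=53=110101 popcount=4 -> skip
r=54=110110 popcount=4 -> skip
r=55=110111 popcount=5 -> skip
r=56=111000 popcount=3 -> KEEP
r=57=111001 popcount=4 -> skip
r=58=111010 popcount=4 -> skip
Kept rows: 7 11 13 14 19 21 22 25 26 28 35 37 38 41 42 44 49 50 52 56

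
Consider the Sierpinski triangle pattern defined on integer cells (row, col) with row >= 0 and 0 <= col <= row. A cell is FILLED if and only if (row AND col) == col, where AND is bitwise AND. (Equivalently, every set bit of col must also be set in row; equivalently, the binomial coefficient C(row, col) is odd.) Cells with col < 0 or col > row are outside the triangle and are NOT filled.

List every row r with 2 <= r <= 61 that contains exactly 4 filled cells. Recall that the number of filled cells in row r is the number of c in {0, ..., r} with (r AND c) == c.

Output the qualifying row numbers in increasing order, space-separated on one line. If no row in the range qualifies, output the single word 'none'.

Row r has 2^popcount(r) filled cells, so we need popcount(r) = log2(4) = 2.
Scan r = 2..61 and keep those with exactly 2 one-bits:
r=2=10 popcount=1 -> skip
r=3=11 popcount=2 -> KEEP
r=4=100 popcount=1 -> skip
r=5=101 popcount=2 -> KEEP
r=6=110 popcount=2 -> KEEP
r=7=111 popcount=3 -> skip
r=8=1000 popcount=1 -> skip
r=9=1001 popcount=2 -> KEEP
r=10=1010 popcount=2 -> KEEP
r=11=1011 popcount=3 -> skip
r=12=1100 popcount=2 -> KEEP
r=13=1101 popcount=3 -> skip
r=14=1110 popcount=3 -> skip
r=15=1111 popcount=4 -> skip
r=16=10000 popcount=1 -> skip
r=17=10001 popcount=2 -> KEEP
r=18=10010 popcount=2 -> KEEP
r=19=10011 popcount=3 -> skip
r=20=10100 popcount=2 -> KEEP
r=21=10101 popcount=3 -> skip
r=22=10110 popcount=3 -> skip
r=23=10111 popcount=4 -> skip
r=24=11000 popcount=2 -> KEEP
r=25=11001 popcount=3 -> skip
r=26=11010 popcount=3 -> skip
r=27=11011 popcount=4 -> skip
r=28=11100 popcount=3 -> skip
r=29=11101 popcount=4 -> skip
r=30=11110 popcount=4 -> skip
r=31=11111 popcount=5 -> skip
r=32=100000 popcount=1 -> skip
r=33=100001 popcount=2 -> KEEP
r=34=100010 popcount=2 -> KEEP
r=35=100011 popcount=3 -> skip
r=36=100100 popcount=2 -> KEEP
r=37=100101 popcount=3 -> skip
r=38=100110 popcount=3 -> skip
r=39=100111 popcount=4 -> skip
r=40=101000 popcount=2 -> KEEP
r=41=101001 popcount=3 -> skip
r=42=101010 popcount=3 -> skip
r=43=101011 popcount=4 -> skip
r=44=101100 popcount=3 -> skip
r=45=101101 popcount=4 -> skip
r=46=101110 popcount=4 -> skip
r=47=101111 popcount=5 -> skip
r=48=110000 popcount=2 -> KEEP
r=49=110001 popcount=3 -> skip
r=50=110010 popcount=3 -> skip
r=51=110011 popcount=4 -> skip
r=52=110100 popcount=3 -> skip
r=53=110101 popcount=4 -> skip
r=54=110110 popcount=4 -> skip
r=55=110111 popcount=5 -> skip
r=56=111000 popcount=3 -> skip
r=57=111001 popcount=4 -> skip
r=58=111010 popcount=4 -> skip
r=59=111011 popcount=5 -> skip
r=60=111100 popcount=4 -> skip
r=61=111101 popcount=5 -> skip
Kept rows: 3 5 6 9 10 12 17 18 20 24 33 34 36 40 48

Answer: 3 5 6 9 10 12 17 18 20 24 33 34 36 40 48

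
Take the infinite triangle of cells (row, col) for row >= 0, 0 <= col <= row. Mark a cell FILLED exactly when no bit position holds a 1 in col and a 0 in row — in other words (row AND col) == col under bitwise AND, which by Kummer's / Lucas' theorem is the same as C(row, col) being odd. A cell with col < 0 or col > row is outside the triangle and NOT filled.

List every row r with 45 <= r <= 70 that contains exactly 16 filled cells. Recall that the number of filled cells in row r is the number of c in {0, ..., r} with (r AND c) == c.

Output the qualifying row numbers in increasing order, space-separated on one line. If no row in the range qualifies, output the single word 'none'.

Answer: 45 46 51 53 54 57 58 60

Derivation:
Row r has 2^popcount(r) filled cells, so we need popcount(r) = log2(16) = 4.
Scan r = 45..70 and keep those with exactly 4 one-bits:
r=45=101101 popcount=4 -> KEEP
r=46=101110 popcount=4 -> KEEP
r=47=101111 popcount=5 -> skip
r=48=110000 popcount=2 -> skip
r=49=110001 popcount=3 -> skip
r=50=110010 popcount=3 -> skip
r=51=110011 popcount=4 -> KEEP
r=52=110100 popcount=3 -> skip
r=53=110101 popcount=4 -> KEEP
r=54=110110 popcount=4 -> KEEP
r=55=110111 popcount=5 -> skip
r=56=111000 popcount=3 -> skip
r=57=111001 popcount=4 -> KEEP
r=58=111010 popcount=4 -> KEEP
r=59=111011 popcount=5 -> skip
r=60=111100 popcount=4 -> KEEP
r=61=111101 popcount=5 -> skip
r=62=111110 popcount=5 -> skip
r=63=111111 popcount=6 -> skip
r=64=1000000 popcount=1 -> skip
r=65=1000001 popcount=2 -> skip
r=66=1000010 popcount=2 -> skip
r=67=1000011 popcount=3 -> skip
r=68=1000100 popcount=2 -> skip
r=69=1000101 popcount=3 -> skip
r=70=1000110 popcount=3 -> skip
Kept rows: 45 46 51 53 54 57 58 60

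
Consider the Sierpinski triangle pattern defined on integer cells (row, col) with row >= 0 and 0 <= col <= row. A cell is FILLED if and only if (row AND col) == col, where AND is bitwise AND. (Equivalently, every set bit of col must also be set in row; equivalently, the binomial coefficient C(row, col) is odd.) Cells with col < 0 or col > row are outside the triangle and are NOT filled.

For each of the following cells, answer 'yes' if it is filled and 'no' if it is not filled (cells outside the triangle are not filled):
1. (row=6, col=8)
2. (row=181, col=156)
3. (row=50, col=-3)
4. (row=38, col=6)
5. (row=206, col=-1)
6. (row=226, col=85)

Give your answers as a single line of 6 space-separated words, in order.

Answer: no no no yes no no

Derivation:
(6,8): col outside [0, 6] -> not filled
(181,156): row=0b10110101, col=0b10011100, row AND col = 0b10010100 = 148; 148 != 156 -> empty
(50,-3): col outside [0, 50] -> not filled
(38,6): row=0b100110, col=0b110, row AND col = 0b110 = 6; 6 == 6 -> filled
(206,-1): col outside [0, 206] -> not filled
(226,85): row=0b11100010, col=0b1010101, row AND col = 0b1000000 = 64; 64 != 85 -> empty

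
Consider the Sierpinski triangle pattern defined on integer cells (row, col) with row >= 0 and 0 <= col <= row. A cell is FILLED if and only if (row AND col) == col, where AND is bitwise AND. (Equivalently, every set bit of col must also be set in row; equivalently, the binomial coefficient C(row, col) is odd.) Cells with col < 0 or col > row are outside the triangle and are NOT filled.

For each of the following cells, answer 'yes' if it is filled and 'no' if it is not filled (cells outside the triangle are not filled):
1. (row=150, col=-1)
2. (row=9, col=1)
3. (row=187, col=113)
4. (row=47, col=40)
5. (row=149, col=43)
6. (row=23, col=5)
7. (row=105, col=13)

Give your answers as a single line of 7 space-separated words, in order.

Answer: no yes no yes no yes no

Derivation:
(150,-1): col outside [0, 150] -> not filled
(9,1): row=0b1001, col=0b1, row AND col = 0b1 = 1; 1 == 1 -> filled
(187,113): row=0b10111011, col=0b1110001, row AND col = 0b110001 = 49; 49 != 113 -> empty
(47,40): row=0b101111, col=0b101000, row AND col = 0b101000 = 40; 40 == 40 -> filled
(149,43): row=0b10010101, col=0b101011, row AND col = 0b1 = 1; 1 != 43 -> empty
(23,5): row=0b10111, col=0b101, row AND col = 0b101 = 5; 5 == 5 -> filled
(105,13): row=0b1101001, col=0b1101, row AND col = 0b1001 = 9; 9 != 13 -> empty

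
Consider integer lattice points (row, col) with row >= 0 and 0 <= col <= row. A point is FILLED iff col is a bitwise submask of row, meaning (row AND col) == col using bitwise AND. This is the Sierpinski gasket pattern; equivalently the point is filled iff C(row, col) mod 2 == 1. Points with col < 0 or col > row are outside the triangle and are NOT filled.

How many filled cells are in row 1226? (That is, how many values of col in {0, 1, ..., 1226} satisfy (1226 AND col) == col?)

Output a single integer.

1226 in binary = 10011001010
popcount(1226) = number of 1-bits in 10011001010 = 5
A col c satisfies (1226 AND c) == c iff every set bit of c is also set in 1226; each of the 5 set bits of 1226 can independently be on or off in c.
count = 2^5 = 32

Answer: 32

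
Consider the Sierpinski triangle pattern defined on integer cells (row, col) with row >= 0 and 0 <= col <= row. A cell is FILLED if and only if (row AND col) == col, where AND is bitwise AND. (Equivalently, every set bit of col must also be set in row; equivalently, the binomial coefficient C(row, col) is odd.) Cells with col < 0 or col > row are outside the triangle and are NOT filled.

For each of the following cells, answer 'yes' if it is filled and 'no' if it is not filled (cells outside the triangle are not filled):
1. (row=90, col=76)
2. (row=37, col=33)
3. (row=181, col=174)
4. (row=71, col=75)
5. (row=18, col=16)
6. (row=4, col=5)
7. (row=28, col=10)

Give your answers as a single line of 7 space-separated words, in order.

(90,76): row=0b1011010, col=0b1001100, row AND col = 0b1001000 = 72; 72 != 76 -> empty
(37,33): row=0b100101, col=0b100001, row AND col = 0b100001 = 33; 33 == 33 -> filled
(181,174): row=0b10110101, col=0b10101110, row AND col = 0b10100100 = 164; 164 != 174 -> empty
(71,75): col outside [0, 71] -> not filled
(18,16): row=0b10010, col=0b10000, row AND col = 0b10000 = 16; 16 == 16 -> filled
(4,5): col outside [0, 4] -> not filled
(28,10): row=0b11100, col=0b1010, row AND col = 0b1000 = 8; 8 != 10 -> empty

Answer: no yes no no yes no no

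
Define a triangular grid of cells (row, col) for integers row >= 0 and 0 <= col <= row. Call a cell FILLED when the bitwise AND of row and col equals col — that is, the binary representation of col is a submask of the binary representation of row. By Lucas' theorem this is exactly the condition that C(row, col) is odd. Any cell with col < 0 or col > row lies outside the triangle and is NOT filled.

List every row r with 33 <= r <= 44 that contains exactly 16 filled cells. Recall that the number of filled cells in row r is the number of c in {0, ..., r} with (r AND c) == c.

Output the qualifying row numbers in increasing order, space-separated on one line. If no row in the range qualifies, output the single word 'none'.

Answer: 39 43

Derivation:
Row r has 2^popcount(r) filled cells, so we need popcount(r) = log2(16) = 4.
Scan r = 33..44 and keep those with exactly 4 one-bits:
r=33=100001 popcount=2 -> skip
r=34=100010 popcount=2 -> skip
r=35=100011 popcount=3 -> skip
r=36=100100 popcount=2 -> skip
r=37=100101 popcount=3 -> skip
r=38=100110 popcount=3 -> skip
r=39=100111 popcount=4 -> KEEP
r=40=101000 popcount=2 -> skip
r=41=101001 popcount=3 -> skip
r=42=101010 popcount=3 -> skip
r=43=101011 popcount=4 -> KEEP
r=44=101100 popcount=3 -> skip
Kept rows: 39 43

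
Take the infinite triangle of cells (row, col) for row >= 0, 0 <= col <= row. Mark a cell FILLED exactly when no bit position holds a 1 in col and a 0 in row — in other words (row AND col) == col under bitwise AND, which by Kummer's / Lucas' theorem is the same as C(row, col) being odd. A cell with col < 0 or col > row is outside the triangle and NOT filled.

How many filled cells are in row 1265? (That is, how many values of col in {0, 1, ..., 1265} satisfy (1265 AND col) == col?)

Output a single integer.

1265 in binary = 10011110001
popcount(1265) = number of 1-bits in 10011110001 = 6
A col c satisfies (1265 AND c) == c iff every set bit of c is also set in 1265; each of the 6 set bits of 1265 can independently be on or off in c.
count = 2^6 = 64

Answer: 64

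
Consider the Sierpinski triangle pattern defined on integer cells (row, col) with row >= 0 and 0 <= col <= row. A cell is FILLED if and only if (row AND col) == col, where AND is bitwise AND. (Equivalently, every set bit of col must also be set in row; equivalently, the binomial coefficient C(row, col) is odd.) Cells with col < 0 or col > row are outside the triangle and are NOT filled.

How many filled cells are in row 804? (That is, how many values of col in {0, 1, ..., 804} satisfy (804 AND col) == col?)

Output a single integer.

804 in binary = 1100100100
popcount(804) = number of 1-bits in 1100100100 = 4
A col c satisfies (804 AND c) == c iff every set bit of c is also set in 804; each of the 4 set bits of 804 can independently be on or off in c.
count = 2^4 = 16

Answer: 16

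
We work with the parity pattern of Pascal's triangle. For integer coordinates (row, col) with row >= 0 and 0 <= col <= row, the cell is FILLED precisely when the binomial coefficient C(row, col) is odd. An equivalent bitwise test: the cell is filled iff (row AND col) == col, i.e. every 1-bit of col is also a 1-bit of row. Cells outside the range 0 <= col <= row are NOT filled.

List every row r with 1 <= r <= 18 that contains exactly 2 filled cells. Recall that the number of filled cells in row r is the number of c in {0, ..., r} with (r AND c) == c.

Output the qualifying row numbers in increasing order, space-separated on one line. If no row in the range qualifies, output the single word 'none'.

Answer: 1 2 4 8 16

Derivation:
Row r has 2^popcount(r) filled cells, so we need popcount(r) = log2(2) = 1.
Scan r = 1..18 and keep those with exactly 1 one-bits:
r=1=1 popcount=1 -> KEEP
r=2=10 popcount=1 -> KEEP
r=3=11 popcount=2 -> skip
r=4=100 popcount=1 -> KEEP
r=5=101 popcount=2 -> skip
r=6=110 popcount=2 -> skip
r=7=111 popcount=3 -> skip
r=8=1000 popcount=1 -> KEEP
r=9=1001 popcount=2 -> skip
r=10=1010 popcount=2 -> skip
r=11=1011 popcount=3 -> skip
r=12=1100 popcount=2 -> skip
r=13=1101 popcount=3 -> skip
r=14=1110 popcount=3 -> skip
r=15=1111 popcount=4 -> skip
r=16=10000 popcount=1 -> KEEP
r=17=10001 popcount=2 -> skip
r=18=10010 popcount=2 -> skip
Kept rows: 1 2 4 8 16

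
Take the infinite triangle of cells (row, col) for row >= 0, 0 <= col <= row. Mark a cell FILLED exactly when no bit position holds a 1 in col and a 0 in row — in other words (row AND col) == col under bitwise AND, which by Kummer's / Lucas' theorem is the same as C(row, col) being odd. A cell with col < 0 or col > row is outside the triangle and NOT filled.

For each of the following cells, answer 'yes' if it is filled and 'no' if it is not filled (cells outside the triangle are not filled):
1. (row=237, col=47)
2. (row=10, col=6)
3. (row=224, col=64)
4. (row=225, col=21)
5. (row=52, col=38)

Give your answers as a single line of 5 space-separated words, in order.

Answer: no no yes no no

Derivation:
(237,47): row=0b11101101, col=0b101111, row AND col = 0b101101 = 45; 45 != 47 -> empty
(10,6): row=0b1010, col=0b110, row AND col = 0b10 = 2; 2 != 6 -> empty
(224,64): row=0b11100000, col=0b1000000, row AND col = 0b1000000 = 64; 64 == 64 -> filled
(225,21): row=0b11100001, col=0b10101, row AND col = 0b1 = 1; 1 != 21 -> empty
(52,38): row=0b110100, col=0b100110, row AND col = 0b100100 = 36; 36 != 38 -> empty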